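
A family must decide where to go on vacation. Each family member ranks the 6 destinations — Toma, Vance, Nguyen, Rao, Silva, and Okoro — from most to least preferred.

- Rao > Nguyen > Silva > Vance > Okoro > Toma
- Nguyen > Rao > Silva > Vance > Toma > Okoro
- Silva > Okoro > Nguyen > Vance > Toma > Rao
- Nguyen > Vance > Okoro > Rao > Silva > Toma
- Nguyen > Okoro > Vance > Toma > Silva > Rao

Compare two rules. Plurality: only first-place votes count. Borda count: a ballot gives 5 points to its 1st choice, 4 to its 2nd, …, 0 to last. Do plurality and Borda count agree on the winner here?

Yes

Plurality first-place counts: Toma 0, Vance 0, Nguyen 3, Rao 1, Silva 1, Okoro 0 → Nguyen.
Borda totals: Toma 4, Vance 13, Nguyen 22, Rao 11, Silva 13, Okoro 12 → Nguyen.
The two rules agree on Nguyen.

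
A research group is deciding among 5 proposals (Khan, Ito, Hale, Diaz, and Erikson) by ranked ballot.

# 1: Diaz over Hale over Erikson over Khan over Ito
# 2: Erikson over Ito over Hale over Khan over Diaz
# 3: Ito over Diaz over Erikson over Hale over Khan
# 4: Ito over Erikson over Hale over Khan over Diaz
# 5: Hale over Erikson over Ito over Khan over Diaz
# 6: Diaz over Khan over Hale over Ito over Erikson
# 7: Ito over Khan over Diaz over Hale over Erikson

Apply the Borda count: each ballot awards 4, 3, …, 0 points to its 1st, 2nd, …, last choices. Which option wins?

Ito

Borda scores:
  Khan: 1 + 1 + 0 + 1 + 1 + 3 + 3 = 10
  Ito: 0 + 3 + 4 + 4 + 2 + 1 + 4 = 18
  Hale: 3 + 2 + 1 + 2 + 4 + 2 + 1 = 15
  Diaz: 4 + 0 + 3 + 0 + 0 + 4 + 2 = 13
  Erikson: 2 + 4 + 2 + 3 + 3 + 0 + 0 = 14
Ito has the highest total.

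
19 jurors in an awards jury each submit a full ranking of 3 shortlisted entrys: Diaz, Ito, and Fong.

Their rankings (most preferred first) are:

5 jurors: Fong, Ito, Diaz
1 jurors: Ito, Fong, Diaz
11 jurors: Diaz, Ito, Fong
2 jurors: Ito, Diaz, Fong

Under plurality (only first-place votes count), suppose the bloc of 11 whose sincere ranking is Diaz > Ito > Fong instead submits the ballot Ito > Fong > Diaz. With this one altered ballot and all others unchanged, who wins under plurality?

First-place totals with the altered ballot: Diaz 0, Ito 14, Fong 5.
The switch changes the winner from Diaz to Ito.

Ito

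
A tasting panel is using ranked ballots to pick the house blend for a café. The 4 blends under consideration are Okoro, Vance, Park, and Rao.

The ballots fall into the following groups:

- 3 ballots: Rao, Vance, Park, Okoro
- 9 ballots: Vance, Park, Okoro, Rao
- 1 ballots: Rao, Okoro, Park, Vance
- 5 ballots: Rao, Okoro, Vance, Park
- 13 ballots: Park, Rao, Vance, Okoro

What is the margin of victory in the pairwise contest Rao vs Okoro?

Ballots ranking Rao above Okoro: 3+1+5+13 = 22.
Ballots ranking Okoro above Rao: 9.
Rao wins 22–9, a margin of 13.

13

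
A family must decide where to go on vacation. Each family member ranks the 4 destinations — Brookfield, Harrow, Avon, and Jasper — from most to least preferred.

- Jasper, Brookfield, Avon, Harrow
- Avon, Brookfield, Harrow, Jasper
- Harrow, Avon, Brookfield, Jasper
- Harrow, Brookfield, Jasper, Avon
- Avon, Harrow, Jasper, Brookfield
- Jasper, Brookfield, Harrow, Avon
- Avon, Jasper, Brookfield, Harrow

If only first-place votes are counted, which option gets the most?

First-place vote totals:
  Brookfield: 0
  Harrow: 2
  Avon: 3
  Jasper: 2
Avon has the most first-place votes.

Avon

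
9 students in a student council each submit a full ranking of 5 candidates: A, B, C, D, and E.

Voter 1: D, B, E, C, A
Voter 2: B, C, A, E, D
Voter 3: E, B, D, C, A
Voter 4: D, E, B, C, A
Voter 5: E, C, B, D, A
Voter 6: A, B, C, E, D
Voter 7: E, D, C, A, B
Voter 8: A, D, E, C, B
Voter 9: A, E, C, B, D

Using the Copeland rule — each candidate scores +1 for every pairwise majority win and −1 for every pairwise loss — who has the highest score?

Pairwise results:
  A vs B: B wins 5–4.
  A vs C: C wins 6–3.
  A vs D: D wins 5–4.
  A vs E: E wins 5–4.
  B vs C: B wins 5–4.
  B vs D: B wins 5–4.
  B vs E: E wins 6–3.
  C vs D: D wins 5–4.
  C vs E: E wins 7–2.
  D vs E: E wins 6–3.
Copeland scores (wins − losses):
  A: 0 − 4 = -4
  B: 3 − 1 = 2
  C: 1 − 3 = -2
  D: 2 − 2 = 0
  E: 4 − 0 = 4
E has the best Copeland score.

E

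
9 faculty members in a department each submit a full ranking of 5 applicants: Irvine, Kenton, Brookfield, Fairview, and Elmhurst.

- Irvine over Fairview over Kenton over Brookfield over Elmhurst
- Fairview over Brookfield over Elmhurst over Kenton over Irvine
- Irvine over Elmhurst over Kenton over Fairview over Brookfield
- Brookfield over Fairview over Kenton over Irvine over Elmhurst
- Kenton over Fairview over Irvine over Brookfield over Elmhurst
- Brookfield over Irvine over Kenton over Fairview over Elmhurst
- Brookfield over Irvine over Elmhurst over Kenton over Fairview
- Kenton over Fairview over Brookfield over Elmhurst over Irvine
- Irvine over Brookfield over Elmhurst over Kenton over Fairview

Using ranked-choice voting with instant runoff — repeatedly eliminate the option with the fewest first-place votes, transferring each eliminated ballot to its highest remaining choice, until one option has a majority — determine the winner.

Round 1: Irvine 3, Brookfield 3, Kenton 2, Fairview 1, Elmhurst 0. Elmhurst has the fewest and is eliminated.
Round 2: Irvine 3, Brookfield 3, Kenton 2, Fairview 1. Fairview has the fewest and is eliminated.
Round 3: Brookfield 4, Irvine 3, Kenton 2. Kenton has the fewest and is eliminated.
Round 4: Brookfield 5, Irvine 4. Brookfield has a majority.

Brookfield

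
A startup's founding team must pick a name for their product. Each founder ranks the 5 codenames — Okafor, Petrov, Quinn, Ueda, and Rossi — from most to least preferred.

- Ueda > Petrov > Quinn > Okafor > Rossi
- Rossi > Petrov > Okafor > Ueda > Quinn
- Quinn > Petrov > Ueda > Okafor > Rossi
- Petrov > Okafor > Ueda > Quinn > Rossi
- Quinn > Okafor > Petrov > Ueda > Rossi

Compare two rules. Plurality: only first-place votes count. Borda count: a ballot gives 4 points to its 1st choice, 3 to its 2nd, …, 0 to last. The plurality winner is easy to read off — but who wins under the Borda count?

Plurality first-place counts: Okafor 0, Petrov 1, Quinn 2, Ueda 1, Rossi 1 → Quinn.
Borda totals: Okafor 10, Petrov 15, Quinn 11, Ueda 10, Rossi 4 → Petrov.

Petrov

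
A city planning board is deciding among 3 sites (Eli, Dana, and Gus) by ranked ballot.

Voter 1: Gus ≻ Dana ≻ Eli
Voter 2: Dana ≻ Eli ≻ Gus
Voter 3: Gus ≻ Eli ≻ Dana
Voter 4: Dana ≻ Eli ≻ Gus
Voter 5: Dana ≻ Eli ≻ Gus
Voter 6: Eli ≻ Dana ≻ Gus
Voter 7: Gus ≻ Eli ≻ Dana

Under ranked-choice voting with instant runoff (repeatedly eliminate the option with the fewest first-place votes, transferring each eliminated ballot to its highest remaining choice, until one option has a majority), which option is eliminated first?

Round 1: Dana 3, Gus 3, Eli 1. Eli has the fewest and is eliminated.
Round 2: Dana 4, Gus 3. Dana has a majority.

Eli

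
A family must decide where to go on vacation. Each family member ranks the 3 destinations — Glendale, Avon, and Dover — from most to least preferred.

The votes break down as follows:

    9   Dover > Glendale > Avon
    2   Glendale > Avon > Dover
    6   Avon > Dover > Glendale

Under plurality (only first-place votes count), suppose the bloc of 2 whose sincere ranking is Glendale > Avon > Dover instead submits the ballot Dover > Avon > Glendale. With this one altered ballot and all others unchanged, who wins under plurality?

First-place totals with the altered ballot: Glendale 0, Avon 6, Dover 11.
The winner is unchanged: still Dover.

Dover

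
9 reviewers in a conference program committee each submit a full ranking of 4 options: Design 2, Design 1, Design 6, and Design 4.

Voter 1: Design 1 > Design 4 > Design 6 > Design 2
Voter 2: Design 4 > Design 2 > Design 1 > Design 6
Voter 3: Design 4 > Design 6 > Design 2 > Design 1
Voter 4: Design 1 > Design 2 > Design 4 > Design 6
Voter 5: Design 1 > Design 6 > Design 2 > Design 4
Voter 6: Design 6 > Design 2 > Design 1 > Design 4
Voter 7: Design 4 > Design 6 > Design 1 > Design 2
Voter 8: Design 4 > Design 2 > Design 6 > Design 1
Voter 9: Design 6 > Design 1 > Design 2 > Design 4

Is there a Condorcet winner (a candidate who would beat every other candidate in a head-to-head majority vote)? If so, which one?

Head-to-head results (9 voters total):
Design 2 vs Design 1: Design 1 wins 5–4.
Design 2 vs Design 6: Design 6 wins 6–3.
Design 2 vs Design 4: Design 4 wins 5–4.
Design 1 vs Design 6: Design 6 wins 5–4.
Design 1 vs Design 4: Design 1 wins 5–4.
Design 6 vs Design 4: Design 4 wins 6–3.
No candidate beats all others: Design 1 beats Design 4 beats Design 6 beats Design 1, a majority cycle.

No Condorcet winner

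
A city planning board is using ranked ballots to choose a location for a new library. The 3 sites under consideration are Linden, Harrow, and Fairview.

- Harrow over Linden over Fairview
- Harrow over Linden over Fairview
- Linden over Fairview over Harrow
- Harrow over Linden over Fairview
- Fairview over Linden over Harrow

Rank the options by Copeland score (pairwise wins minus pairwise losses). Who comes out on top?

Pairwise results:
  Linden vs Harrow: Harrow wins 3–2.
  Linden vs Fairview: Linden wins 4–1.
  Harrow vs Fairview: Harrow wins 3–2.
Copeland scores (wins − losses):
  Linden: 1 − 1 = 0
  Harrow: 2 − 0 = 2
  Fairview: 0 − 2 = -2
Harrow has the best Copeland score.

Harrow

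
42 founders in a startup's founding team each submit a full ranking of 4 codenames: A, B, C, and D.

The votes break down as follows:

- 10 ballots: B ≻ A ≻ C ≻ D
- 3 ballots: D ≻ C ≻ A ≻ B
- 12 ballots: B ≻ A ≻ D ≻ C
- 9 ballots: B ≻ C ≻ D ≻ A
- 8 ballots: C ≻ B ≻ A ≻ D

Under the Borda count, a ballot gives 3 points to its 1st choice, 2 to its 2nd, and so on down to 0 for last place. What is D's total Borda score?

Borda scores:
  A: 10·2 + 3·1 + 12·2 + 9·0 + 8·1 = 55
  B: 10·3 + 3·0 + 12·3 + 9·3 + 8·2 = 109
  C: 10·1 + 3·2 + 12·0 + 9·2 + 8·3 = 58
  D: 10·0 + 3·3 + 12·1 + 9·1 + 8·0 = 30

30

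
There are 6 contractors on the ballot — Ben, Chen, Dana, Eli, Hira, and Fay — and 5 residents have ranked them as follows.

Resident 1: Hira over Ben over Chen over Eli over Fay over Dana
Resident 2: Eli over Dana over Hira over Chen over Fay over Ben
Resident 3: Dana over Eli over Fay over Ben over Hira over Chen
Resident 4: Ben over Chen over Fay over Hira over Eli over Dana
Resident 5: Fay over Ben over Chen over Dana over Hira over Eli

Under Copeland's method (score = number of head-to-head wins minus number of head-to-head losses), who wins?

Ben

Pairwise results:
  Ben vs Chen: Ben wins 4–1.
  Ben vs Dana: Ben wins 3–2.
  Ben vs Eli: Ben wins 3–2.
  Ben vs Hira: Ben wins 3–2.
  Ben vs Fay: Fay wins 3–2.
  Chen vs Dana: Chen wins 3–2.
  Chen vs Eli: Chen wins 3–2.
  Chen vs Hira: Hira wins 3–2.
  Chen vs Fay: Chen wins 3–2.
  Dana vs Eli: Eli wins 3–2.
  Dana vs Hira: Dana wins 3–2.
  Dana vs Fay: Fay wins 3–2.
  Eli vs Hira: Hira wins 3–2.
  Eli vs Fay: Eli wins 3–2.
  Hira vs Fay: Fay wins 3–2.
Copeland scores (wins − losses):
  Ben: 4 − 1 = 3
  Chen: 3 − 2 = 1
  Dana: 1 − 4 = -3
  Eli: 2 − 3 = -1
  Hira: 2 − 3 = -1
  Fay: 3 − 2 = 1
Ben has the best Copeland score.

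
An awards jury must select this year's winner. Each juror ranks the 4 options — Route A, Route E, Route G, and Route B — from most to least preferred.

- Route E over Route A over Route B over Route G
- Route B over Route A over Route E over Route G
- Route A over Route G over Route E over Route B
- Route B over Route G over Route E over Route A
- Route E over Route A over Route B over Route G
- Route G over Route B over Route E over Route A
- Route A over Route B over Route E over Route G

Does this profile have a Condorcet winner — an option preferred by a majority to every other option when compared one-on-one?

No

Head-to-head results (7 voters total):
Route A vs Route E: Route E wins 4–3.
Route A vs Route G: Route A wins 5–2.
Route A vs Route B: Route A wins 4–3.
Route E vs Route G: Route E wins 4–3.
Route E vs Route B: Route B wins 4–3.
Route G vs Route B: Route B wins 5–2.
No candidate beats all others: Route A beats Route B beats Route E beats Route A, a majority cycle.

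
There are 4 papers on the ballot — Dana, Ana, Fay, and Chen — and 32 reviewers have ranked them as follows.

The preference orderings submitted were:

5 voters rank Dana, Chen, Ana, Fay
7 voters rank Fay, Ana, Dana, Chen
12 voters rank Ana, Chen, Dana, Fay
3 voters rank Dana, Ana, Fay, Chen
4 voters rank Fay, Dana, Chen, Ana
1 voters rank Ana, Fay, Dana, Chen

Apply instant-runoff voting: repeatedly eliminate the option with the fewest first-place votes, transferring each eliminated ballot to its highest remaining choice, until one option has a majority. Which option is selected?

Round 1: Ana 13, Fay 11, Dana 8, Chen 0. Chen has the fewest and is eliminated.
Round 2: Ana 13, Fay 11, Dana 8. Dana has the fewest and is eliminated.
Round 3: Ana 21, Fay 11. Ana has a majority.

Ana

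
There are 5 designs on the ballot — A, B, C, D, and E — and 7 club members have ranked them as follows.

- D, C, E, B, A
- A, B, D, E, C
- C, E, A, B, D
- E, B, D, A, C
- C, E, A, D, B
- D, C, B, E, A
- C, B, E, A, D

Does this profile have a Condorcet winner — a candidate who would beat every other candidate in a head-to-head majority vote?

Head-to-head results (7 voters total):
A vs B: B wins 4–3.
A vs C: C wins 5–2.
A vs D: A wins 4–3.
A vs E: E wins 6–1.
B vs C: C wins 5–2.
B vs D: B wins 4–3.
B vs E: E wins 4–3.
C vs D: D wins 4–3.
C vs E: C wins 5–2.
D vs E: E wins 4–3.
No candidate beats all others: A beats D beats C beats A, a majority cycle.

No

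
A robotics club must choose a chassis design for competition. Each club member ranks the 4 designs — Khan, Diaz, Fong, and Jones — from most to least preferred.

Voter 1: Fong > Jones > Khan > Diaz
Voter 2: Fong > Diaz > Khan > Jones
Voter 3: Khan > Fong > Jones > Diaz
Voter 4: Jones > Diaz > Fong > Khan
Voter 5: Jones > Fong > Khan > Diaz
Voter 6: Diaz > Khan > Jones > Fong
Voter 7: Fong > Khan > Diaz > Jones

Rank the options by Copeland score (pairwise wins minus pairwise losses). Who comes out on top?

Fong

Pairwise results:
  Khan vs Diaz: Khan wins 4–3.
  Khan vs Fong: Fong wins 5–2.
  Khan vs Jones: Khan wins 4–3.
  Diaz vs Fong: Fong wins 5–2.
  Diaz vs Jones: Jones wins 4–3.
  Fong vs Jones: Fong wins 4–3.
Copeland scores (wins − losses):
  Khan: 2 − 1 = 1
  Diaz: 0 − 3 = -3
  Fong: 3 − 0 = 3
  Jones: 1 − 2 = -1
Fong has the best Copeland score.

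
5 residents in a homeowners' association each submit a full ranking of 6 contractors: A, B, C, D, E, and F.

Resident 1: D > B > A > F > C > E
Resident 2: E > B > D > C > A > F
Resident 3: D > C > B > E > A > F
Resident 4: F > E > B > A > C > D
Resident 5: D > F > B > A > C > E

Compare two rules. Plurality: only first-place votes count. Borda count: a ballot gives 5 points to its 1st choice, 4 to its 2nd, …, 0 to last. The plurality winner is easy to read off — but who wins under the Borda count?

D

Plurality first-place counts: A 0, B 0, C 0, D 3, E 1, F 1 → D.
Borda totals: A 9, B 17, C 9, D 18, E 11, F 11 → D.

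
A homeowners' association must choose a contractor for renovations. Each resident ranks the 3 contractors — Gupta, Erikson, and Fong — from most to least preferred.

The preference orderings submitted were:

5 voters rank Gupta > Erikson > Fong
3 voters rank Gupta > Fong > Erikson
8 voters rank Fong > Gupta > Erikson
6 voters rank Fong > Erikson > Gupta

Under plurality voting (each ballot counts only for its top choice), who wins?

First-place vote totals:
  Gupta: 8
  Erikson: 0
  Fong: 14
Fong has the most first-place votes.

Fong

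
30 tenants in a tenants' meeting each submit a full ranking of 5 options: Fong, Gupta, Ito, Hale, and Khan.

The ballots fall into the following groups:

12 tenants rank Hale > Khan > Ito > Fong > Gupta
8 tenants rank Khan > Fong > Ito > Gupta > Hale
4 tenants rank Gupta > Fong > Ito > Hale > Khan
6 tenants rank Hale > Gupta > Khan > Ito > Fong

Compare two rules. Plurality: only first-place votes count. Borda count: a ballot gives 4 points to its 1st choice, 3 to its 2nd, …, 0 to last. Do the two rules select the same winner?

No

Plurality first-place counts: Fong 0, Gupta 4, Ito 0, Hale 18, Khan 8 → Hale.
Borda totals: Fong 48, Gupta 42, Ito 54, Hale 76, Khan 80 → Khan.
The two rules disagree: plurality picks Hale, Borda picks Khan.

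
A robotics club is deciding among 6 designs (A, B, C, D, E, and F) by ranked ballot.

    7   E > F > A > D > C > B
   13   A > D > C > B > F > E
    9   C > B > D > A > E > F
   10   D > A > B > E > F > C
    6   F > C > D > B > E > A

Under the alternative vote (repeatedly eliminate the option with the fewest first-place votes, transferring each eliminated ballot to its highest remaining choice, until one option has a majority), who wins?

A

Round 1: A 13, D 10, C 9, E 7, F 6, B 0. B has the fewest and is eliminated.
Round 2: A 13, D 10, C 9, E 7, F 6. F has the fewest and is eliminated.
Round 3: C 15, A 13, D 10, E 7. E has the fewest and is eliminated.
Round 4: A 20, C 15, D 10. D has the fewest and is eliminated.
Round 5: A 30, C 15. A has a majority.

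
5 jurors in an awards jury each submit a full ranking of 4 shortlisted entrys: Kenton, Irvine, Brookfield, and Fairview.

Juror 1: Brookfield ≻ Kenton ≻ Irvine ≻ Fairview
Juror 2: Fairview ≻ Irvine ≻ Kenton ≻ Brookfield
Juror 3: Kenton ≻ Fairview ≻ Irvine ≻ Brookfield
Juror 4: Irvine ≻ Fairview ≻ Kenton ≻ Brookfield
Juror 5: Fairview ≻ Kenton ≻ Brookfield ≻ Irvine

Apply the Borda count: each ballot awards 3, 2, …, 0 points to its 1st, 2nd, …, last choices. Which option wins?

Fairview

Borda scores:
  Kenton: 2 + 1 + 3 + 1 + 2 = 9
  Irvine: 1 + 2 + 1 + 3 + 0 = 7
  Brookfield: 3 + 0 + 0 + 0 + 1 = 4
  Fairview: 0 + 3 + 2 + 2 + 3 = 10
Fairview has the highest total.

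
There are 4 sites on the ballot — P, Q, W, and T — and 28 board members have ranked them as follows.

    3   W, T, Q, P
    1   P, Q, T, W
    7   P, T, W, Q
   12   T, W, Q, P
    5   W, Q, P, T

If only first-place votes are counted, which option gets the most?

T

First-place vote totals:
  P: 8
  Q: 0
  W: 8
  T: 12
T has the most first-place votes.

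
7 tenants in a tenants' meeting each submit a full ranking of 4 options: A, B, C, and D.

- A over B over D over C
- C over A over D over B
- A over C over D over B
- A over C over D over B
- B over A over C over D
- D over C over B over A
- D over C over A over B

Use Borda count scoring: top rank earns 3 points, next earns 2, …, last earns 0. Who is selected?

A

Borda scores:
  A: 3 + 2 + 3 + 3 + 2 + 0 + 1 = 14
  B: 2 + 0 + 0 + 0 + 3 + 1 + 0 = 6
  C: 0 + 3 + 2 + 2 + 1 + 2 + 2 = 12
  D: 1 + 1 + 1 + 1 + 0 + 3 + 3 = 10
A has the highest total.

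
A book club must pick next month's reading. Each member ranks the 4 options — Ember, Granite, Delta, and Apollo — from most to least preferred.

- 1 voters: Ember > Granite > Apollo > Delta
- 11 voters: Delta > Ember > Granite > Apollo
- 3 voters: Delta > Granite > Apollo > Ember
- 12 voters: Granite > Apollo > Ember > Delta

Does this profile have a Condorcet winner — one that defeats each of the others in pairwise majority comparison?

Yes

Head-to-head results (27 voters total):
Ember vs Granite: Granite wins 15–12.
Ember vs Delta: Delta wins 14–13.
Ember vs Apollo: Apollo wins 15–12.
Granite vs Delta: Delta wins 14–13.
Granite vs Apollo: Granite wins 27–0.
Delta vs Apollo: Delta wins 14–13.
Delta beats each rival — Ember (14–13), Granite (14–13), Apollo (14–13) — so Delta is the Condorcet winner.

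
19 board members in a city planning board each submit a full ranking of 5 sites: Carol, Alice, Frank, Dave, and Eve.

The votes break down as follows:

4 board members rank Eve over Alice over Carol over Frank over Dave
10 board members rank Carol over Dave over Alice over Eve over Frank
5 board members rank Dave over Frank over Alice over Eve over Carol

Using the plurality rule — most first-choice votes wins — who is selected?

First-place vote totals:
  Carol: 10
  Alice: 0
  Frank: 0
  Dave: 5
  Eve: 4
Carol has the most first-place votes.

Carol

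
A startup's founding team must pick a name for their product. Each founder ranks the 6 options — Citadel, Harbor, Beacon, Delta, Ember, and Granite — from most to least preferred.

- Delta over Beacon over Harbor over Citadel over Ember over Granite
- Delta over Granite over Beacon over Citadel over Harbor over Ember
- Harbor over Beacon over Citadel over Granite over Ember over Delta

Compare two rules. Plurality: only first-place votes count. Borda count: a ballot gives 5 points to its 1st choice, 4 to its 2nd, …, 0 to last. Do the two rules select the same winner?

Plurality first-place counts: Citadel 0, Harbor 1, Beacon 0, Delta 2, Ember 0, Granite 0 → Delta.
Borda totals: Citadel 7, Harbor 9, Beacon 11, Delta 10, Ember 2, Granite 6 → Beacon.
The two rules disagree: plurality picks Delta, Borda picks Beacon.

No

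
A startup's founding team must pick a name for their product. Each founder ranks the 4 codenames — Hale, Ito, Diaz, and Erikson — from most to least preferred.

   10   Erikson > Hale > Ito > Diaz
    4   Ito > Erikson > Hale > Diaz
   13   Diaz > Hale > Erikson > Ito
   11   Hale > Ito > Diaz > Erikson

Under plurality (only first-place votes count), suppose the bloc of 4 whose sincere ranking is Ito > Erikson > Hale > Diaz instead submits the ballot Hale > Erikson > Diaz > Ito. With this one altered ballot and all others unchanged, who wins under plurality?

Hale

First-place totals with the altered ballot: Hale 15, Ito 0, Diaz 13, Erikson 10.
The switch changes the winner from Diaz to Hale.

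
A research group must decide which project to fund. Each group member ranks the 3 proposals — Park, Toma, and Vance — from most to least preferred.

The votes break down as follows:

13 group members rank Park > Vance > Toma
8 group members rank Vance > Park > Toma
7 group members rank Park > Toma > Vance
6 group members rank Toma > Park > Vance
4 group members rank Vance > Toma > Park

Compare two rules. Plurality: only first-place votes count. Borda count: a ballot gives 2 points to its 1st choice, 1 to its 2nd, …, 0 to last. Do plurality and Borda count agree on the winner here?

Yes

Plurality first-place counts: Park 20, Toma 6, Vance 12 → Park.
Borda totals: Park 54, Toma 23, Vance 37 → Park.
The two rules agree on Park.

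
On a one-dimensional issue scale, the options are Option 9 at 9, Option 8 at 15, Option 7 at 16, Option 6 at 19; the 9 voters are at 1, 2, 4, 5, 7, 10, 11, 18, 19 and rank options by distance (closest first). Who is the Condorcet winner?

Option 9

With single-peaked preferences on a line, the Condorcet winner is the candidate closest to the median voter.
The median voter (position 7) is closest to Option 9 at 9.
Check: Option 9 vs Option 6 — voters closer to Option 9: 7 of 9.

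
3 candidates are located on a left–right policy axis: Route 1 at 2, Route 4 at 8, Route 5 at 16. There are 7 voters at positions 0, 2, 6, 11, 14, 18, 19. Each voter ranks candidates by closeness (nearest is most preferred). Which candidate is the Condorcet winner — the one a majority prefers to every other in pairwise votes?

With single-peaked preferences on a line, the Condorcet winner is the candidate closest to the median voter.
The median voter (position 11) is closest to Route 4 at 8.
Check: Route 4 vs Route 1 — voters closer to Route 4: 5 of 7.

Route 4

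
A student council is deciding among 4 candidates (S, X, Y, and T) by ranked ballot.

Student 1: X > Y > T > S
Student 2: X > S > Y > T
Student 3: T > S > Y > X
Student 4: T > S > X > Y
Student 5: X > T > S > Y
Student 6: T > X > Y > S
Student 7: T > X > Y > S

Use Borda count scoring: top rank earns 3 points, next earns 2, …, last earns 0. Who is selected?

T

Borda scores:
  S: 0 + 2 + 2 + 2 + 1 + 0 + 0 = 7
  X: 3 + 3 + 0 + 1 + 3 + 2 + 2 = 14
  Y: 2 + 1 + 1 + 0 + 0 + 1 + 1 = 6
  T: 1 + 0 + 3 + 3 + 2 + 3 + 3 = 15
T has the highest total.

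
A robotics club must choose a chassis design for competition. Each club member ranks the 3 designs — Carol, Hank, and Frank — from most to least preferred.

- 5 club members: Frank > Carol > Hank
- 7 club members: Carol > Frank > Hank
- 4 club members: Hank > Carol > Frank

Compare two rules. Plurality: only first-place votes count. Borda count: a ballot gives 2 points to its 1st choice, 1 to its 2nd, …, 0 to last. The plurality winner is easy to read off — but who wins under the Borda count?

Carol

Plurality first-place counts: Carol 7, Hank 4, Frank 5 → Carol.
Borda totals: Carol 23, Hank 8, Frank 17 → Carol.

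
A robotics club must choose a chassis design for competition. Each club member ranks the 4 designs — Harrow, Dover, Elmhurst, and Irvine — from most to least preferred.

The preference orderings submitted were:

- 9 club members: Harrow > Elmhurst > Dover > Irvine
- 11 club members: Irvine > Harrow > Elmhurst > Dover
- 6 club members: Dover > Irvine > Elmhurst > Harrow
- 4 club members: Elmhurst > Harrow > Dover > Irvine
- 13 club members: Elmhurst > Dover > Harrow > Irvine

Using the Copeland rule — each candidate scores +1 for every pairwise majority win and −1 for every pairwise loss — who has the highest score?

Pairwise results:
  Harrow vs Dover: Harrow wins 24–19.
  Harrow vs Elmhurst: Elmhurst wins 23–20.
  Harrow vs Irvine: Harrow wins 26–17.
  Dover vs Elmhurst: Elmhurst wins 37–6.
  Dover vs Irvine: Dover wins 32–11.
  Elmhurst vs Irvine: Elmhurst wins 26–17.
Copeland scores (wins − losses):
  Harrow: 2 − 1 = 1
  Dover: 1 − 2 = -1
  Elmhurst: 3 − 0 = 3
  Irvine: 0 − 3 = -3
Elmhurst has the best Copeland score.

Elmhurst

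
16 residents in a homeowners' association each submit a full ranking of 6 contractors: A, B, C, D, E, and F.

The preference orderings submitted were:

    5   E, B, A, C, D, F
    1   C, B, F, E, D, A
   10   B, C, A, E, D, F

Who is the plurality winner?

B

First-place vote totals:
  A: 0
  B: 10
  C: 1
  D: 0
  E: 5
  F: 0
B has the most first-place votes.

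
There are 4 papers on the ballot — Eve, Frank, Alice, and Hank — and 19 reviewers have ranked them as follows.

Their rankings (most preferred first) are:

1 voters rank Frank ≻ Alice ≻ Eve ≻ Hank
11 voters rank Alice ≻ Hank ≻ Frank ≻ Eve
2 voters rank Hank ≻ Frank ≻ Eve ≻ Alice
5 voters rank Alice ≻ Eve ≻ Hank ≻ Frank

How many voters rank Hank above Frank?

18

Ballots ranking Hank above Frank: 11+2+5 = 18.
Ballots ranking Frank above Hank: 1.
So 18 of 19 voters prefer Hank to Frank.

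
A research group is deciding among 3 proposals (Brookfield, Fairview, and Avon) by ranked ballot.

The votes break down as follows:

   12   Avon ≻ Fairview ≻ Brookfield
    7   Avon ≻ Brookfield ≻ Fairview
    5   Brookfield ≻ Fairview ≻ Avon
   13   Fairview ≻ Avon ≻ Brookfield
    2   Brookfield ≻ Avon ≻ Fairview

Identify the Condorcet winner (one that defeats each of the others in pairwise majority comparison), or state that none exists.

Avon

Head-to-head results (39 voters total):
Brookfield vs Fairview: Fairview wins 25–14.
Brookfield vs Avon: Avon wins 32–7.
Fairview vs Avon: Avon wins 21–18.
Avon beats each rival — Brookfield (32–7), Fairview (21–18) — so Avon is the Condorcet winner.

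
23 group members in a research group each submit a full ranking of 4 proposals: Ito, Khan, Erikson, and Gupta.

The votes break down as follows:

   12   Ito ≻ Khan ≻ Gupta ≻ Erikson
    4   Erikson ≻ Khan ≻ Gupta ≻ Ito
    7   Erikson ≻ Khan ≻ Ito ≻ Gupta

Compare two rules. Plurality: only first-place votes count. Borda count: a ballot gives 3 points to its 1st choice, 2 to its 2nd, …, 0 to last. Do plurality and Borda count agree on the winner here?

No

Plurality first-place counts: Ito 12, Khan 0, Erikson 11, Gupta 0 → Ito.
Borda totals: Ito 43, Khan 46, Erikson 33, Gupta 16 → Khan.
The two rules disagree: plurality picks Ito, Borda picks Khan.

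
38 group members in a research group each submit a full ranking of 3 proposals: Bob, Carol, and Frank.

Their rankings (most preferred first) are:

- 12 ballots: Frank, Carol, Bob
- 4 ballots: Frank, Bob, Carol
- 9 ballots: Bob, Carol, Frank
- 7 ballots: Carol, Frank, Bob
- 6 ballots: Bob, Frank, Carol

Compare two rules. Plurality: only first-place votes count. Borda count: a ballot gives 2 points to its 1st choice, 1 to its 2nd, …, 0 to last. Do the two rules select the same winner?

Yes

Plurality first-place counts: Bob 15, Carol 7, Frank 16 → Frank.
Borda totals: Bob 34, Carol 35, Frank 45 → Frank.
The two rules agree on Frank.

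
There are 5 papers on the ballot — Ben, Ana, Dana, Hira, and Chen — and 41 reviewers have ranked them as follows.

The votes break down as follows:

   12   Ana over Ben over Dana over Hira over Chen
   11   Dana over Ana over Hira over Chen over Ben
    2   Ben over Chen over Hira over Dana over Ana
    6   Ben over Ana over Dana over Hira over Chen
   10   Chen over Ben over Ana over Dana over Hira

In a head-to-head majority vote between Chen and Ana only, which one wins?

Ana

Ballots ranking Chen above Ana: 2+10 = 12.
Ballots ranking Ana above Chen: 12+11+6 = 29.
Ana wins the head-to-head, 29–12.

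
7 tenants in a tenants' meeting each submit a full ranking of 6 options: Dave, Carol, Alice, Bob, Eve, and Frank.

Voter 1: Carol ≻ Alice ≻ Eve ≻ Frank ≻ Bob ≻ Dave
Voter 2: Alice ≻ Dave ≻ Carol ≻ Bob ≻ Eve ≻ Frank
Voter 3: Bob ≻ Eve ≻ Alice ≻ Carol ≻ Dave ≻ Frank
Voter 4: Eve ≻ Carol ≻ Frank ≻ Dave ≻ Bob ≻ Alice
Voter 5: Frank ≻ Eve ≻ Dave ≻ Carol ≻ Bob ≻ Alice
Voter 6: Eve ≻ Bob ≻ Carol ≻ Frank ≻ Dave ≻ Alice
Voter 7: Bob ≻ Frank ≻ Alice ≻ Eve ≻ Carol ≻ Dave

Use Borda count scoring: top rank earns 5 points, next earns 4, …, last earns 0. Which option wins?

Eve

Borda scores:
  Dave: 0 + 4 + 1 + 2 + 3 + 1 + 0 = 11
  Carol: 5 + 3 + 2 + 4 + 2 + 3 + 1 = 20
  Alice: 4 + 5 + 3 + 0 + 0 + 0 + 3 = 15
  Bob: 1 + 2 + 5 + 1 + 1 + 4 + 5 = 19
  Eve: 3 + 1 + 4 + 5 + 4 + 5 + 2 = 24
  Frank: 2 + 0 + 0 + 3 + 5 + 2 + 4 = 16
Eve has the highest total.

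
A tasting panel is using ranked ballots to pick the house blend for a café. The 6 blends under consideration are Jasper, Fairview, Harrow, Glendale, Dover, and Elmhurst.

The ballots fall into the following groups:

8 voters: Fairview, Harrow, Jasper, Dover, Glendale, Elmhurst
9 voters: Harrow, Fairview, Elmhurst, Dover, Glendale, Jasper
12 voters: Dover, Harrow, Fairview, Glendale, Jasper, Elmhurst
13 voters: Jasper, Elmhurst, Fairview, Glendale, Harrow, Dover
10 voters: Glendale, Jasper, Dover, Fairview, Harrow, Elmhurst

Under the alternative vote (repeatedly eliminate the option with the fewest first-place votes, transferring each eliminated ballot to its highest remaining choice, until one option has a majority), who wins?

Round 1: Jasper 13, Dover 12, Glendale 10, Harrow 9, Fairview 8, Elmhurst 0. Elmhurst has the fewest and is eliminated.
Round 2: Jasper 13, Dover 12, Glendale 10, Harrow 9, Fairview 8. Fairview has the fewest and is eliminated.
Round 3: Harrow 17, Jasper 13, Dover 12, Glendale 10. Glendale has the fewest and is eliminated.
Round 4: Jasper 23, Harrow 17, Dover 12. Dover has the fewest and is eliminated.
Round 5: Harrow 29, Jasper 23. Harrow has a majority.

Harrow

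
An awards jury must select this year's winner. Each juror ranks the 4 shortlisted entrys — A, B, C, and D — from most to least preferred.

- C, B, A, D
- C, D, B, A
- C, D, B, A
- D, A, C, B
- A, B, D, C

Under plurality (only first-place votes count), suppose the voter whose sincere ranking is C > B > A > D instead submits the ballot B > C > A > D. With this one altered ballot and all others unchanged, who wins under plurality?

First-place totals with the altered ballot: A 1, B 1, C 2, D 1.
The winner is unchanged: still C.

C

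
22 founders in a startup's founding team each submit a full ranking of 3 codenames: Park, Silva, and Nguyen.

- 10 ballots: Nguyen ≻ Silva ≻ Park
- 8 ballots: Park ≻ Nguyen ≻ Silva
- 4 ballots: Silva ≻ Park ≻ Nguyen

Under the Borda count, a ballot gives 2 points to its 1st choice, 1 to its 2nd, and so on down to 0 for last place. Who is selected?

Borda scores:
  Park: 10·0 + 8·2 + 4·1 = 20
  Silva: 10·1 + 8·0 + 4·2 = 18
  Nguyen: 10·2 + 8·1 + 4·0 = 28
Nguyen has the highest total.

Nguyen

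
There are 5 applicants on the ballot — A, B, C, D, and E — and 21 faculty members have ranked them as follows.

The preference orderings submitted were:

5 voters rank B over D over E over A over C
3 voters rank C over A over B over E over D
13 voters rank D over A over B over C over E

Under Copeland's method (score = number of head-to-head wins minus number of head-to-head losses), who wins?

Pairwise results:
  A vs B: A wins 16–5.
  A vs C: A wins 18–3.
  A vs D: D wins 18–3.
  A vs E: A wins 16–5.
  B vs C: B wins 18–3.
  B vs D: D wins 13–8.
  B vs E: B wins 21–0.
  C vs D: D wins 18–3.
  C vs E: C wins 16–5.
  D vs E: D wins 18–3.
Copeland scores (wins − losses):
  A: 3 − 1 = 2
  B: 2 − 2 = 0
  C: 1 − 3 = -2
  D: 4 − 0 = 4
  E: 0 − 4 = -4
D has the best Copeland score.

D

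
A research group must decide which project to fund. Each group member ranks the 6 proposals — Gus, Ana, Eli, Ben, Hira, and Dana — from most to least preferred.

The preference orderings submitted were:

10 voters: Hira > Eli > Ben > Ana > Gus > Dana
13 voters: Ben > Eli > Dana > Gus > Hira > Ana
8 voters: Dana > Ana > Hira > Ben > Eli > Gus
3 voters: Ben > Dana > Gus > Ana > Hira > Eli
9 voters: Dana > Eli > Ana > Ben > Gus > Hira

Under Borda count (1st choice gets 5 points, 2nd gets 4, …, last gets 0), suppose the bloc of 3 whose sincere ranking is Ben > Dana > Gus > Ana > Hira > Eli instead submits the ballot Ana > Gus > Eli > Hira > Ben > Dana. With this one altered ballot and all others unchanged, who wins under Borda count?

Eli

Borda totals with the altered ballot: Gus 57, Ana 94, Eli 145, Ben 132, Hira 93, Dana 124.
The switch changes the winner from Ben to Eli.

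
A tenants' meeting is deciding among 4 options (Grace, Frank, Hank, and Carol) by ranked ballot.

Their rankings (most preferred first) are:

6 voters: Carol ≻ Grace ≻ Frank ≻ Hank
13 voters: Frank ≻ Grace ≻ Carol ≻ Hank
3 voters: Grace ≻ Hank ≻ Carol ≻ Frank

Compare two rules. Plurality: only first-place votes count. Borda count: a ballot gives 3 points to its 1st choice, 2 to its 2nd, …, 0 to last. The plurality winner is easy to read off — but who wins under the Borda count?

Plurality first-place counts: Grace 3, Frank 13, Hank 0, Carol 6 → Frank.
Borda totals: Grace 47, Frank 45, Hank 6, Carol 34 → Grace.

Grace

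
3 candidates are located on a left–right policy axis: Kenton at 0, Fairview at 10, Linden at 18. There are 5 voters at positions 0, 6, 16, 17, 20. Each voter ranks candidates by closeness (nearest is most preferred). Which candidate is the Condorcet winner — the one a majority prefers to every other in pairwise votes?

Linden

With single-peaked preferences on a line, the Condorcet winner is the candidate closest to the median voter.
The median voter (position 16) is closest to Linden at 18.
Check: Linden vs Fairview — voters closer to Linden: 3 of 5.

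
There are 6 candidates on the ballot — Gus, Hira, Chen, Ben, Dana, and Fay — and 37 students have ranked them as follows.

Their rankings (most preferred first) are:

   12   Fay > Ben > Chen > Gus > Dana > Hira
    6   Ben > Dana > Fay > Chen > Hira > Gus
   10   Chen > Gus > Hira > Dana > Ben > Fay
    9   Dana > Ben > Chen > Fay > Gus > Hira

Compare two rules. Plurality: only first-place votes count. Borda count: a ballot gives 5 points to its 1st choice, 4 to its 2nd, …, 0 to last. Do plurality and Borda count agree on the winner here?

No

Plurality first-place counts: Gus 0, Hira 0, Chen 10, Ben 6, Dana 9, Fay 12 → Fay.
Borda totals: Gus 73, Hira 36, Chen 125, Ben 124, Dana 101, Fay 96 → Chen.
The two rules disagree: plurality picks Fay, Borda picks Chen.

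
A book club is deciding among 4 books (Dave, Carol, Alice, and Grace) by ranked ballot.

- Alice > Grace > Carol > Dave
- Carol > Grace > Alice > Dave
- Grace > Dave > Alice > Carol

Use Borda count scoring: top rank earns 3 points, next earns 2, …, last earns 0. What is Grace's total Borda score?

Borda scores:
  Dave: 0 + 0 + 2 = 2
  Carol: 1 + 3 + 0 = 4
  Alice: 3 + 1 + 1 = 5
  Grace: 2 + 2 + 3 = 7

7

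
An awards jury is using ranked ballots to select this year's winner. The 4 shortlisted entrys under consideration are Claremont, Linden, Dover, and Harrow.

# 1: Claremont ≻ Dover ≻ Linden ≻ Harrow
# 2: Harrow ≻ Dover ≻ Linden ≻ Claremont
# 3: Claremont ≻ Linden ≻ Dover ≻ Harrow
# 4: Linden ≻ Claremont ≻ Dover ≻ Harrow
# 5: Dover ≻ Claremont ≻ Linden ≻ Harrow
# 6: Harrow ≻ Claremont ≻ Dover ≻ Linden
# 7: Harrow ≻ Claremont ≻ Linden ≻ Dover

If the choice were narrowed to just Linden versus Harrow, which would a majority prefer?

Ballots ranking Linden above Harrow: 4.
Ballots ranking Harrow above Linden: 3.
Linden wins the head-to-head, 4–3.

Linden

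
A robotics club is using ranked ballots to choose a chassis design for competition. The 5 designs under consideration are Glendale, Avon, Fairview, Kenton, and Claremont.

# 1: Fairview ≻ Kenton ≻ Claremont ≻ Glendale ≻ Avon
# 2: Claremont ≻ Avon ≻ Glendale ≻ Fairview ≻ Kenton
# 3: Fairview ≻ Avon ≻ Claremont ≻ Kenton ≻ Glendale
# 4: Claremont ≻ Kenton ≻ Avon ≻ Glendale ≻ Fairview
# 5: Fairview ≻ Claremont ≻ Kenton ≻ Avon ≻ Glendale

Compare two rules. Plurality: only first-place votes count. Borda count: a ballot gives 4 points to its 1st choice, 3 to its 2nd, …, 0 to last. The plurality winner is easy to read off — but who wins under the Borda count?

Claremont

Plurality first-place counts: Glendale 0, Avon 0, Fairview 3, Kenton 0, Claremont 2 → Fairview.
Borda totals: Glendale 4, Avon 9, Fairview 13, Kenton 9, Claremont 15 → Claremont.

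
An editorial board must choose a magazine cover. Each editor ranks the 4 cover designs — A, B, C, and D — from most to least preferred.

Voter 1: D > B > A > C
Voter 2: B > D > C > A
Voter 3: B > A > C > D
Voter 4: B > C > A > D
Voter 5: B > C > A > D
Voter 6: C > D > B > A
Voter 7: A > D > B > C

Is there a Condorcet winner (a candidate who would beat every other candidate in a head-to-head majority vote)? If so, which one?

B

Head-to-head results (7 voters total):
A vs B: B wins 6–1.
A vs C: C wins 4–3.
A vs D: A wins 4–3.
B vs C: B wins 6–1.
B vs D: B wins 4–3.
C vs D: C wins 4–3.
B beats each rival — A (6–1), C (6–1), D (4–3) — so B is the Condorcet winner.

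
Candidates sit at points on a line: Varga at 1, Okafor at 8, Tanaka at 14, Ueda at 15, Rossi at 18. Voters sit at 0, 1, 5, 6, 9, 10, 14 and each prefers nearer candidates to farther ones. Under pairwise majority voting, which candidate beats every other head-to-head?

With single-peaked preferences on a line, the Condorcet winner is the candidate closest to the median voter.
The median voter (position 6) is closest to Okafor at 8.
Check: Okafor vs Ueda — voters closer to Okafor: 6 of 7.

Okafor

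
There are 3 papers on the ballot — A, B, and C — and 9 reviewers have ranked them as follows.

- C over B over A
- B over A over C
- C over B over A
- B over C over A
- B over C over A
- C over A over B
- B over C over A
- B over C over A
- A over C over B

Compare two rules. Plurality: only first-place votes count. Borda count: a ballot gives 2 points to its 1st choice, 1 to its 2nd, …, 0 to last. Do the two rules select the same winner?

Plurality first-place counts: A 1, B 5, C 3 → B.
Borda totals: A 4, B 12, C 11 → B.
The two rules agree on B.

Yes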